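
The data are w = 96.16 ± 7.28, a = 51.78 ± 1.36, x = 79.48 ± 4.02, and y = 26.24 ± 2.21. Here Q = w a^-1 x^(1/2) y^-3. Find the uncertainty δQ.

For a monomial Q ∝ w, a^-1, x^(1/2), y^-3, fractional errors add in quadrature:
  (1·δw/w)² = (1×0.0757)² = 0.00573;  (-1·δa/a)² = (-1×0.0263)² = 0.000690;  (½·δx/x)² = (0.5×0.0506)² = 0.000640;  (-3·δy/y)² = (-3×0.0842)² = 0.0638
δQ/Q = √(0.0709) = 0.266
Q = 0.0009164, so δQ = 0.266 × 0.0009164 = 0.000244.

0.000244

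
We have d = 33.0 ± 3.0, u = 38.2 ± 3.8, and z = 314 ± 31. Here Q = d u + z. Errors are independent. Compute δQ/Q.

0.110

Let p = d·u = 1260. δp/p = √((1·δd/d)² + (1·δu/u)²) = √(0.00826 + 0.00990) = 0.135, so δp = 170.
Q = p + z: δQ = √(δp² + δz²) = √(28900 + 961) = 173
Q = 1570, so δQ/Q = 173/1570 = 0.110.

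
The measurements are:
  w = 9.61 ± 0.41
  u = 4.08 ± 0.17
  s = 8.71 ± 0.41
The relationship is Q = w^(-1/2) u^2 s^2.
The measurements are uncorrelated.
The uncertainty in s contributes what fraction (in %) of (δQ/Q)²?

54.5%

(δQ/Q)² = (−½·δw/w)² + (2·δu/u)² + (2·δs/s)²
  w term: (-0.5×0.0427)² = 0.000455
  u term: (2×0.0417)² = 0.00694
  s term: (2×0.0471)² = 0.00886
Total = 0.0163. Share from s = 0.00886/0.0163 = 0.545.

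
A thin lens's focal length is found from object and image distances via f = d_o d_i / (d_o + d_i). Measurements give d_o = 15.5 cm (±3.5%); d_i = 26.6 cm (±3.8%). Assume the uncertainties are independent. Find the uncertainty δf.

0.256 cm

∂f/∂d_o = (d_i/(d_o+d_i))² = 0.399;  ∂f/∂d_i = (d_o/(d_o+d_i))² = 0.136
δf = √((∂f/∂d_o · δd_o)² + (∂f/∂d_i · δd_i)²) = √(0.0469 + 0.0188) = 0.256 cm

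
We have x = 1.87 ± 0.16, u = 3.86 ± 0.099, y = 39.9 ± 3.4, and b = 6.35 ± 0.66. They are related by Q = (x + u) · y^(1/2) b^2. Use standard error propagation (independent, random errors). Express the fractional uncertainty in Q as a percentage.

Let w = x + u = 5.73. δw = √(δx² + δu²) = √(0.0256 + 0.00980) = 0.188, so δw/w = 0.0328.
Q is then a monomial in w, y, b:
δQ/Q = √((δw/w)² + (½·δy/y)² + (2·δb/b)²) = √(0.00108 + 0.00182 + 0.0432) = 0.215

21.5%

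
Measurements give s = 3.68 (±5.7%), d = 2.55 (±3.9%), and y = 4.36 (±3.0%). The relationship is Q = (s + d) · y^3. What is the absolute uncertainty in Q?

50.3

Let u = s + d = 6.23. δu = √(δs² + δd²) = √(0.0440 + 0.00989) = 0.232, so δu/u = 0.0373.
Q is then a monomial in u, y:
δQ/Q = √((δu/u)² + (3·δy/y)²) = √(0.00139 + 0.00810) = 0.0974
Q = 516, so δQ = 0.0974 × 516 = 50.3.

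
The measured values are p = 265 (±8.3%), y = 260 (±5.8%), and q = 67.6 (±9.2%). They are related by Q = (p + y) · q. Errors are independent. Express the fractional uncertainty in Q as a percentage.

10.5%

Let u = p + y = 525. δu = √(δp² + δy²) = √(484 + 227) = 26.7, so δu/u = 0.0508.
Q is then a monomial in u, q:
δQ/Q = √((δu/u)² + (1·δq/q)²) = √(0.00258 + 0.00846) = 0.105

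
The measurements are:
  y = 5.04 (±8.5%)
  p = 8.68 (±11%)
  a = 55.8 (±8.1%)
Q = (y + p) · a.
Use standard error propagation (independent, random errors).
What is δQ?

Let u = y + p = 13.7. δu = √(δy² + δp²) = √(0.184 + 0.912) = 1.05, so δu/u = 0.0763.
Q is then a monomial in u, a:
δQ/Q = √((δu/u)² + (1·δa/a)²) = √(0.00582 + 0.00656) = 0.111
Q = 766, so δQ = 0.111 × 766 = 85.2.

85.2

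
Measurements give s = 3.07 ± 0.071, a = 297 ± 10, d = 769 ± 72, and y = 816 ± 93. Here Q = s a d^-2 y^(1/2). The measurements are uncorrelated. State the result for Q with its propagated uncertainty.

0.0440 ± 0.00881

Relative error in a monomial: (δQ/Q)² = Σ (nᵢ · δxᵢ/xᵢ)².
  (1·δs/s)² = (1×0.0231)² = 0.000535;  (1·δa/a)² = (1×0.0337)² = 0.00113;  (-2·δd/d)² = (-2×0.0936)² = 0.0351;  (½·δy/y)² = (0.5×0.114)² = 0.00325
δQ/Q = √(0.0400) = 0.200
Q = 0.0440, so δQ = 0.200 × 0.0440 = 0.00881.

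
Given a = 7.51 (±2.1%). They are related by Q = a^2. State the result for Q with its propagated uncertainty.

56.4 ± 2.37

Q ∝ a^2, so δQ/Q = |2| · δa/a = 2 × 0.0210 = 0.0420.
Q = 56.4, so δQ = 0.0420 × 56.4 = 2.37.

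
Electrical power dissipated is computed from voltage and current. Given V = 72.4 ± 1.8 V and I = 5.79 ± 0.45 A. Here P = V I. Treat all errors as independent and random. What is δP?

34.2 W

P is a product of powers, so relative uncertainties combine in quadrature:
  (1·δV/V)² = (1×0.0249)² = 0.000618;  (1·δI/I)² = (1×0.0777)² = 0.00604
δP/P = √(0.00666) = 0.0816
P = 419 W, so δP = 0.0816 × 419 = 34.2 W.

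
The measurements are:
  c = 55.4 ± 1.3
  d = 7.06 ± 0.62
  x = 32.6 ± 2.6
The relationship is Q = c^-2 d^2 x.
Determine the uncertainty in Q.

Q is a product of powers, so relative uncertainties combine in quadrature:
  (-2·δc/c)² = (-2×0.0235)² = 0.00220;  (2·δd/d)² = (2×0.0878)² = 0.0308;  (1·δx/x)² = (1×0.0798)² = 0.00636
δQ/Q = √(0.0394) = 0.199
Q = 0.529, so δQ = 0.199 × 0.529 = 0.105.

0.105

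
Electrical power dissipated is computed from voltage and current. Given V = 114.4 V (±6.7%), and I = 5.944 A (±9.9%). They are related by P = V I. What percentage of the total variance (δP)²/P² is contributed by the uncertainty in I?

(δP/P)² = (1·δV/V)² + (1·δI/I)²
  V term: (1×0.0670)² = 0.00449
  I term: (1×0.0990)² = 0.00980
Total = 0.0143. Share from I = 0.00980/0.0143 = 0.686.

68.6%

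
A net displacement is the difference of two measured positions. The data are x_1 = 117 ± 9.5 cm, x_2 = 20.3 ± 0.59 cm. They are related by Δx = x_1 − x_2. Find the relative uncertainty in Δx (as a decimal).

0.0984

Absolute uncertainties add in quadrature for a linear combination:
  (δx_1)² = 90.2;  (δx_2)² = 0.348
δΔx = √(90.6) = 9.52 cm
Δx = 96.7 cm, so δΔx/Δx = 9.52/96.7 = 0.0984.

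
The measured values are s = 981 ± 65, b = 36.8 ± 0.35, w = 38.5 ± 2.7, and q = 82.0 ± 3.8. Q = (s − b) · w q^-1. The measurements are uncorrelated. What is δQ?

48.2

Let u = s − b = 944. δu = √(δs² + δb²) = √(4220 + 0.122) = 65.0, so δu/u = 0.0688.
Q is then a monomial in u, w, q:
δQ/Q = √((δu/u)² + (1·δw/w)² + (-1·δq/q)²) = √(0.00474 + 0.00492 + 0.00215) = 0.109
Q = 443, so δQ = 0.109 × 443 = 48.2.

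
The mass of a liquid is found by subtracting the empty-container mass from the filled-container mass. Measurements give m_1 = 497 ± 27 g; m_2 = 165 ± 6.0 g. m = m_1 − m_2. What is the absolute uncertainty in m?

m is a linear combination, so absolute uncertainties add in quadrature:
  (δm_1)² = 729;  (δm_2)² = 36.0
δm = √(765) = 27.7 g

27.7 g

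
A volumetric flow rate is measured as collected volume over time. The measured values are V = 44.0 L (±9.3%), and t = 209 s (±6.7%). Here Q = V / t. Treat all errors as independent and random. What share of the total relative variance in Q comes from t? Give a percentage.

34.2%

(δQ/Q)² = (1·δV/V)² + (-1·δt/t)²
  V term: (1×0.0930)² = 0.00865
  t term: (-1×0.0670)² = 0.00449
Total = 0.0131. Share from t = 0.00449/0.0131 = 0.342.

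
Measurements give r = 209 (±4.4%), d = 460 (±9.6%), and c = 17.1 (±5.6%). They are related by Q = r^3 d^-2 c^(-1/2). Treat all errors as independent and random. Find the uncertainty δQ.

2.45

Products/powers → add relative errors in quadrature, weighted by exponent:
  (3·δr/r)² = (3×0.0440)² = 0.0174;  (-2·δd/d)² = (-2×0.0960)² = 0.0369;  (−½·δc/c)² = (-0.5×0.0560)² = 0.000784
δQ/Q = √(0.0551) = 0.235
Q = 10.4, so δQ = 0.235 × 10.4 = 2.45.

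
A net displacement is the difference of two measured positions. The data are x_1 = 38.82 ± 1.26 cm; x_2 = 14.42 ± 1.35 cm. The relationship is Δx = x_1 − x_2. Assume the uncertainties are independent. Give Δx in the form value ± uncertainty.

24.40 ± 1.85 cm

Absolute uncertainties add in quadrature for a linear combination:
  (δx_1)² = 1.59;  (δx_2)² = 1.82
δΔx = √(3.41) = 1.85 cm
Δx = 24.40 cm.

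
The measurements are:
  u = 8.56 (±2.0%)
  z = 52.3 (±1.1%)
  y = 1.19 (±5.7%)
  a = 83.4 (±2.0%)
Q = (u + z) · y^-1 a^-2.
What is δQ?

Let w = u + z = 60.9. δw = √(δu² + δz²) = √(0.0293 + 0.331) = 0.600, so δw/w = 0.00986.
Q is then a monomial in w, y, a:
δQ/Q = √((δw/w)² + (-1·δy/y)² + (-2·δa/a)²) = √(9.73e-05 + 0.00325 + 0.00160) = 0.0703
Q = 0.00735, so δQ = 0.0703 × 0.00735 = 0.000517.

0.000517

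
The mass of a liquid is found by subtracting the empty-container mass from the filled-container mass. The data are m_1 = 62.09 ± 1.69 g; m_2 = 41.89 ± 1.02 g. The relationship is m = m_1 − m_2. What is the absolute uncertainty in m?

1.97 g

For a sum/difference, combine absolute errors in quadrature:
  (δm_1)² = 2.86;  (δm_2)² = 1.04
δm = √(3.90) = 1.97 g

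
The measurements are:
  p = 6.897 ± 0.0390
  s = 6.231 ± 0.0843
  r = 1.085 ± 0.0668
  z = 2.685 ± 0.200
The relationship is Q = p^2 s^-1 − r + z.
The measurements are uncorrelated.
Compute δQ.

0.250

Let w = p^2·s^-1 = 7.634. δw/w = √((2·δp/p)² + (-1·δs/s)²) = √(0.000128 + 0.000183) = 0.0176, so δw = 0.135.
Q = w − r + z: δQ = √(δw² + δr² + δz²) = √(0.0181 + 0.00446 + 0.0400) = 0.250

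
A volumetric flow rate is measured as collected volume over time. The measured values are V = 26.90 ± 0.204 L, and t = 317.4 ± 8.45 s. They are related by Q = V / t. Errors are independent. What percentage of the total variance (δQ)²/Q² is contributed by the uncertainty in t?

92.5%

(δQ/Q)² = (1·δV/V)² + (-1·δt/t)²
  V term: (1×0.00758)² = 5.75e-05
  t term: (-1×0.0266)² = 0.000709
Total = 0.000766. Share from t = 0.000709/0.000766 = 0.925.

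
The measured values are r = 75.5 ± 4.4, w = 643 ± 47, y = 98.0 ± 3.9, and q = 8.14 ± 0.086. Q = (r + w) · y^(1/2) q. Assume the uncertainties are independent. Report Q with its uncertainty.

Let u = r + w = 718. δu = √(δr² + δw²) = √(19.4 + 2210) = 47.2, so δu/u = 0.0657.
Q is then a monomial in u, y, q:
δQ/Q = √((δu/u)² + (½·δy/y)² + (1·δq/q)²) = √(0.00432 + 0.000396 + 0.000112) = 0.0695
Q = 57900, so δQ = 0.0695 × 57900 = 4020.

57900 ± 4020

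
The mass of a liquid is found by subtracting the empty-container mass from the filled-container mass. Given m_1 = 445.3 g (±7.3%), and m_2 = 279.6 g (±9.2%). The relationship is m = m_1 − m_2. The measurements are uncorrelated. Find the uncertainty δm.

41.5 g

Sums and differences: (δm)² = Σ (cᵢ δxᵢ)².
  (δm_1)² = 1060;  (δm_2)² = 662
δm = √(1720) = 41.5 g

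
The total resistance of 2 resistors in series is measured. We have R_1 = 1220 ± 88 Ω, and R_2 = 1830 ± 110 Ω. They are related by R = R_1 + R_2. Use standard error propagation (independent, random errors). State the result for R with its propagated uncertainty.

Each term contributes (cᵢ δxᵢ)² to (δR)²:
  (δR_1)² = 7740;  (δR_2)² = 12100
δR = √(19800) = 141 Ω
R = 3050 Ω.

3050 ± 141 Ω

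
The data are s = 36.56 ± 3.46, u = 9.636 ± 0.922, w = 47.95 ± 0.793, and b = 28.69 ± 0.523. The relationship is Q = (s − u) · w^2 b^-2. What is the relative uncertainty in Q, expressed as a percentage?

Let h = s − u = 26.92. δh = √(δs² + δu²) = √(12.0 + 0.850) = 3.58, so δh/h = 0.133.
Q is then a monomial in h, w, b:
δQ/Q = √((δh/h)² + (2·δw/w)² + (-2·δb/b)²) = √(0.0177 + 0.00109 + 0.00133) = 0.142

14.2%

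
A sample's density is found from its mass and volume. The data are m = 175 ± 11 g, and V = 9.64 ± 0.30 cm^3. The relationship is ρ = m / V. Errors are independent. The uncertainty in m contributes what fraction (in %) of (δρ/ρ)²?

80.3%

(δρ/ρ)² = (1·δm/m)² + (-1·δV/V)²
  m term: (1×0.0629)² = 0.00395
  V term: (-1×0.0311)² = 0.000968
Total = 0.00492. Share from m = 0.00395/0.00492 = 0.803.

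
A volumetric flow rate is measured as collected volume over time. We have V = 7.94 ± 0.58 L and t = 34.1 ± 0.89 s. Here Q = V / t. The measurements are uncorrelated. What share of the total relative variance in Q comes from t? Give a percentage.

11.3%

(δQ/Q)² = (1·δV/V)² + (-1·δt/t)²
  V term: (1×0.0730)² = 0.00534
  t term: (-1×0.0261)² = 0.000681
Total = 0.00602. Share from t = 0.000681/0.00602 = 0.113.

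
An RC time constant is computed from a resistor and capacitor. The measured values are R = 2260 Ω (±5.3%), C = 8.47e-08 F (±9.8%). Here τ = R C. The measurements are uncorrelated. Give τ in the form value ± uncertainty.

τ is a product of powers, so relative uncertainties combine in quadrature:
  (1·δR/R)² = (1×0.0530)² = 0.00281;  (1·δC/C)² = (1×0.0980)² = 0.00960
δτ/τ = √(0.0124) = 0.111
τ = 0.000191 s, so δτ = 0.111 × 0.000191 = 2.13e-05 s.

(1.91 ± 0.213) × 10^-4 s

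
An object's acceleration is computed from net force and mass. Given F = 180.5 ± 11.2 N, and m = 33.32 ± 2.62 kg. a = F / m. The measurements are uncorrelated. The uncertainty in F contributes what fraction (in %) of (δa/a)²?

(δa/a)² = (1·δF/F)² + (-1·δm/m)²
  F term: (1×0.0620)² = 0.00385
  m term: (-1×0.0786)² = 0.00618
Total = 0.0100. Share from F = 0.00385/0.0100 = 0.384.

38.4%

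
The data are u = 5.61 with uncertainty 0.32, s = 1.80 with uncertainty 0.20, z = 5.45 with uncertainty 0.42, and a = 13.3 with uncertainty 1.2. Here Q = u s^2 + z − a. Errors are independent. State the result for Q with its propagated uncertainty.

Let p = u·s^2 = 18.2. δp/p = √((1·δu/u)² + (2·δs/s)²) = √(0.00325 + 0.0494) = 0.229, so δp = 4.17.
Q = p + z − a: δQ = √(δp² + δz² + δa²) = √(17.4 + 0.176 + 1.44) = 4.36
Q = 10.3.

10.3 ± 4.36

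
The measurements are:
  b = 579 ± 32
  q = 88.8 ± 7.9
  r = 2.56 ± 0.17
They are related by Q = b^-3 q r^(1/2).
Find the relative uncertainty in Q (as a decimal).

0.191

Q is a product of powers, so relative uncertainties combine in quadrature:
  (-3·δb/b)² = (-3×0.0553)² = 0.0275;  (1·δq/q)² = (1×0.0890)² = 0.00791;  (½·δr/r)² = (0.5×0.0664)² = 0.00110
δQ/Q = √(0.0365) = 0.191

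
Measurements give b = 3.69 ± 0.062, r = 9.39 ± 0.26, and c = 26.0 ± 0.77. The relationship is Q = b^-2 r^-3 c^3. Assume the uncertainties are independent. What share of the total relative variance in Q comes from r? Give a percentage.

(δQ/Q)² = (-2·δb/b)² + (-3·δr/r)² + (3·δc/c)²
  b term: (-2×0.0168)² = 0.00113
  r term: (-3×0.0277)² = 0.00690
  c term: (3×0.0296)² = 0.00789
Total = 0.0159. Share from r = 0.00690/0.0159 = 0.433.

43.3%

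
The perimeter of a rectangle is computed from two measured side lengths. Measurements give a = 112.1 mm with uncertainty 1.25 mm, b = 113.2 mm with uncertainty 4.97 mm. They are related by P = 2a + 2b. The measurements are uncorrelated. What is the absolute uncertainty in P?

Sums and differences: (δP)² = Σ (cᵢ δxᵢ)².
  (2·δa)² = 6.25;  (2·δb)² = 98.8
δP = √(105) = 10.2 mm

10.2 mm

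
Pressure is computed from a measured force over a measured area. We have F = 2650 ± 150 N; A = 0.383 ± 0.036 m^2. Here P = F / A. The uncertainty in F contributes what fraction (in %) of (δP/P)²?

(δP/P)² = (1·δF/F)² + (-1·δA/A)²
  F term: (1×0.0566)² = 0.00320
  A term: (-1×0.0940)² = 0.00884
Total = 0.0120. Share from F = 0.00320/0.0120 = 0.266.

26.6%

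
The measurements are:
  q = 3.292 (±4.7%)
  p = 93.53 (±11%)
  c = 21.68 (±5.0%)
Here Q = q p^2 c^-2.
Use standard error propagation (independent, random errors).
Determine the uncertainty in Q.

Since Q is a product/quotient, work with relative uncertainties:
  (1·δq/q)² = (1×0.0470)² = 0.00221;  (2·δp/p)² = (2×0.110)² = 0.0484;  (-2·δc/c)² = (-2×0.0500)² = 0.0100
δQ/Q = √(0.0606) = 0.246
Q = 61.27, so δQ = 0.246 × 61.27 = 15.1.

15.1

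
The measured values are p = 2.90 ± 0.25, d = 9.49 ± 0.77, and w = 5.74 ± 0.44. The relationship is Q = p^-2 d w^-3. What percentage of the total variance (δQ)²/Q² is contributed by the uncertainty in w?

(δQ/Q)² = (-2·δp/p)² + (1·δd/d)² + (-3·δw/w)²
  p term: (-2×0.0862)² = 0.0297
  d term: (1×0.0811)² = 0.00658
  w term: (-3×0.0767)² = 0.0529
Total = 0.0892. Share from w = 0.0529/0.0892 = 0.593.

59.3%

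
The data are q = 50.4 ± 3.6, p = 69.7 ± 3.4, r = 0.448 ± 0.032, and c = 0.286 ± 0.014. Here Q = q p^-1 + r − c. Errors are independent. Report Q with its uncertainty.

0.885 ± 0.0716

Let w = q·p^-1 = 0.723. δw/w = √((1·δq/q)² + (-1·δp/p)²) = √(0.00510 + 0.00238) = 0.0865, so δw = 0.0625.
Q = w + r − c: δQ = √(δw² + δr² + δc²) = √(0.00391 + 0.00102 + 0.000196) = 0.0716
Q = 0.885.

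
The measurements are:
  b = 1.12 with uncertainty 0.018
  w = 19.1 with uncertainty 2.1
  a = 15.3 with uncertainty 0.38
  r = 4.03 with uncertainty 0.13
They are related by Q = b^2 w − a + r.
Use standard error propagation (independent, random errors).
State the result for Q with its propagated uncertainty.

Let p = b^2·w = 24.0. δp/p = √((2·δb/b)² + (1·δw/w)²) = √(0.00103 + 0.0121) = 0.115, so δp = 2.74.
Q = p − a + r: δQ = √(δp² + δa² + δr²) = √(7.53 + 0.144 + 0.0169) = 2.77
Q = 12.7.

12.7 ± 2.77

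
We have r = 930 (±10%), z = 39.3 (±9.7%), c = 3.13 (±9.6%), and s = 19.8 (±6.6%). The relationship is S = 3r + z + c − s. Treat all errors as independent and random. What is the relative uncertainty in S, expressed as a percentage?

S is a linear combination, so absolute uncertainties add in quadrature:
  (3·δr)² = 77800;  (δz)² = 14.5;  (δc)² = 0.0903;  (δs)² = 1.71
δS = √(77900) = 279
S = 2810, so δS/S = 279/2810 = 0.0992.

9.92%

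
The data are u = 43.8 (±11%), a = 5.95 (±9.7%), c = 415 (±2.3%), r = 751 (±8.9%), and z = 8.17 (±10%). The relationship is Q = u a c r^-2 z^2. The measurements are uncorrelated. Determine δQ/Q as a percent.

30.6%

Each factor contributes (exponent × relative error)² to (δQ/Q)²:
  (1·δu/u)² = (1×0.110)² = 0.0121;  (1·δa/a)² = (1×0.0970)² = 0.00941;  (1·δc/c)² = (1×0.0230)² = 0.000529;  (-2·δr/r)² = (-2×0.0890)² = 0.0317;  (2·δz/z)² = (2×0.100)² = 0.0400
δQ/Q = √(0.0937) = 0.306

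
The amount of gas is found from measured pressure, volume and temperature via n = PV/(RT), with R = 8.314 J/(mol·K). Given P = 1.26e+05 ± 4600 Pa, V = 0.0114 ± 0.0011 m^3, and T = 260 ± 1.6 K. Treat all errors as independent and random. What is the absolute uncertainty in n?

Each factor contributes (exponent × relative error)² to (δn/n)²:
  (1·δP/P)² = (1×0.0365)² = 0.00133;  (1·δV/V)² = (1×0.0965)² = 0.00931;  (-1·δT/T)² = (-1×0.00615)² = 3.79e-05
δn/n = √(0.0107) = 0.103
n = 0.664 mol, so δn = 0.103 × 0.664 = 0.0687 mol.

0.0687 mol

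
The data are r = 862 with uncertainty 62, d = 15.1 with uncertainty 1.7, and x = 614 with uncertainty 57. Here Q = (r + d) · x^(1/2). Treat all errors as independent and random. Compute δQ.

Let u = r + d = 877. δu = √(δr² + δd²) = √(3840 + 2.89) = 62.0, so δu/u = 0.0707.
Q is then a monomial in u, x:
δQ/Q = √((δu/u)² + (½·δx/x)²) = √(0.00500 + 0.00215) = 0.0846
Q = 21700, so δQ = 0.0846 × 21700 = 1840.

1840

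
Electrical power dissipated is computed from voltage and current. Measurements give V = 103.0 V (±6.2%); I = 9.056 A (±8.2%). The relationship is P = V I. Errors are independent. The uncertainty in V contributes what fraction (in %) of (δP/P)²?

(δP/P)² = (1·δV/V)² + (1·δI/I)²
  V term: (1×0.0620)² = 0.00384
  I term: (1×0.0820)² = 0.00672
Total = 0.0106. Share from V = 0.00384/0.0106 = 0.364.

36.4%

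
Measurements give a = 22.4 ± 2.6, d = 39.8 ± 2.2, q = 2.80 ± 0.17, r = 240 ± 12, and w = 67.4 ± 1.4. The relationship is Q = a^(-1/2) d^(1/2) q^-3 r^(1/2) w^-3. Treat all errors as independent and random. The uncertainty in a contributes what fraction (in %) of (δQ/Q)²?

8.05%

(δQ/Q)² = (−½·δa/a)² + (½·δd/d)² + (-3·δq/q)² + (½·δr/r)² + (-3·δw/w)²
  a term: (-0.5×0.116)² = 0.00337
  d term: (0.5×0.0553)² = 0.000764
  q term: (-3×0.0607)² = 0.0332
  r term: (0.5×0.0500)² = 0.000625
  w term: (-3×0.0208)² = 0.00388
Total = 0.0418. Share from a = 0.00337/0.0418 = 0.0805.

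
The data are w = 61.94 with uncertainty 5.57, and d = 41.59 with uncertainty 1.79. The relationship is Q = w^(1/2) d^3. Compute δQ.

77400

For a monomial Q ∝ w^(1/2), d^3, fractional errors add in quadrature:
  (½·δw/w)² = (0.5×0.0899)² = 0.00202;  (3·δd/d)² = (3×0.0430)² = 0.0167
δQ/Q = √(0.0187) = 0.137
Q = 566200, so δQ = 0.137 × 566200 = 77400.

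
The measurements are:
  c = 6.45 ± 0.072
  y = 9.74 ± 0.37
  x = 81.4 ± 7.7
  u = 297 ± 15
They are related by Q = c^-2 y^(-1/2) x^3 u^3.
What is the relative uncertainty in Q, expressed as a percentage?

Products/powers → add relative errors in quadrature, weighted by exponent:
  (-2·δc/c)² = (-2×0.0112)² = 0.000498;  (−½·δy/y)² = (-0.5×0.0380)² = 0.000361;  (3·δx/x)² = (3×0.0946)² = 0.0805;  (3·δu/u)² = (3×0.0505)² = 0.0230
δQ/Q = √(0.104) = 0.323

32.3%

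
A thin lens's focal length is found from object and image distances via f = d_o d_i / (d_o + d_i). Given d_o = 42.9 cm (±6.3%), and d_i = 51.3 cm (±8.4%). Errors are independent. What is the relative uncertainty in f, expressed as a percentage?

5.14%

∂f/∂d_o = (d_i/(d_o+d_i))² = 0.297;  ∂f/∂d_i = (d_o/(d_o+d_i))² = 0.207
δf = √((∂f/∂d_o · δd_o)² + (∂f/∂d_i · δd_i)²) = √(0.642 + 0.799) = 1.20 cm
f = 23.4 cm, so δf/f = 1.20/23.4 = 0.0514.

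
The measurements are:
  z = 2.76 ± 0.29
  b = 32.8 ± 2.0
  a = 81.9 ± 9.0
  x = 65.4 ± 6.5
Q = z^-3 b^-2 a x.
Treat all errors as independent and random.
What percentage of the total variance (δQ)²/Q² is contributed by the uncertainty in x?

7.25%

(δQ/Q)² = (-3·δz/z)² + (-2·δb/b)² + (1·δa/a)² + (1·δx/x)²
  z term: (-3×0.105)² = 0.0994
  b term: (-2×0.0610)² = 0.0149
  a term: (1×0.110)² = 0.0121
  x term: (1×0.0994)² = 0.00988
Total = 0.136. Share from x = 0.00988/0.136 = 0.0725.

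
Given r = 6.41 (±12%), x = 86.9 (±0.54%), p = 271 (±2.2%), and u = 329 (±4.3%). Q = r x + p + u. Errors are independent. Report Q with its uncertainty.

1160 ± 68.6

Let w = r·x = 557. δw/w = √((1·δr/r)² + (1·δx/x)²) = √(0.0144 + 2.92e-05) = 0.120, so δw = 66.9.
Q = w + p + u: δQ = √(δw² + δp² + δu²) = √(4480 + 35.5 + 200) = 68.6
Q = 1160.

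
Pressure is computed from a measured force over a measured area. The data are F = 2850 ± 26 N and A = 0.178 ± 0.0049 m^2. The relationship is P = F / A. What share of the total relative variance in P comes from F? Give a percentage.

9.90%

(δP/P)² = (1·δF/F)² + (-1·δA/A)²
  F term: (1×0.00912)² = 8.32e-05
  A term: (-1×0.0275)² = 0.000758
Total = 0.000841. Share from F = 8.32e-05/0.000841 = 0.0990.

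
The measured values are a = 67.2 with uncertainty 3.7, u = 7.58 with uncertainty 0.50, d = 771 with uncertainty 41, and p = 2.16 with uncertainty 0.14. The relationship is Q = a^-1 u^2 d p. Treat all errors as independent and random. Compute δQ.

Since Q is a product/quotient, work with relative uncertainties:
  (-1·δa/a)² = (-1×0.0551)² = 0.00303;  (2·δu/u)² = (2×0.0660)² = 0.0174;  (1·δd/d)² = (1×0.0532)² = 0.00283;  (1·δp/p)² = (1×0.0648)² = 0.00420
δQ/Q = √(0.0275) = 0.166
Q = 1420, so δQ = 0.166 × 1420 = 236.

236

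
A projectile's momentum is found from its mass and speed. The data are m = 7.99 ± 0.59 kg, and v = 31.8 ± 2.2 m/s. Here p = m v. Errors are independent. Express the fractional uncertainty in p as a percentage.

10.1%

Each factor contributes (exponent × relative error)² to (δp/p)²:
  (1·δm/m)² = (1×0.0738)² = 0.00545;  (1·δv/v)² = (1×0.0692)² = 0.00479
δp/p = √(0.0102) = 0.101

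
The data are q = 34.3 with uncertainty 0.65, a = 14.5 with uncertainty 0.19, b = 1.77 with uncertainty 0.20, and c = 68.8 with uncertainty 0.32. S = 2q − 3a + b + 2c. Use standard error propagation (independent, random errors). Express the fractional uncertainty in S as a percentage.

S is a linear combination, so absolute uncertainties add in quadrature:
  (2·δq)² = 1.69;  (3·δa)² = 0.325;  (δb)² = 0.0400;  (2·δc)² = 0.410
δS = √(2.46) = 1.57
S = 164, so δS/S = 1.57/164 = 0.00955.

0.955%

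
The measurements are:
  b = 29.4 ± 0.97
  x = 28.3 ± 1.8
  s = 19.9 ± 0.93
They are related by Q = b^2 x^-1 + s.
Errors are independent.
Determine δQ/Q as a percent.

5.85%

Let p = b^2·x^-1 = 30.5. δp/p = √((2·δb/b)² + (-1·δx/x)²) = √(0.00435 + 0.00405) = 0.0916, so δp = 2.80.
Q = p + s: δQ = √(δp² + δs²) = √(7.84 + 0.865) = 2.95
Q = 50.4, so δQ/Q = 2.95/50.4 = 0.0585.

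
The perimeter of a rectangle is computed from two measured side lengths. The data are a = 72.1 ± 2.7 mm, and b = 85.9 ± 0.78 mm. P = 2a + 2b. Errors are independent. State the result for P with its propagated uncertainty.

P is a linear combination, so absolute uncertainties add in quadrature:
  (2·δa)² = 29.2;  (2·δb)² = 2.43
δP = √(31.6) = 5.62 mm
P = 316 mm.

316 ± 5.62 mm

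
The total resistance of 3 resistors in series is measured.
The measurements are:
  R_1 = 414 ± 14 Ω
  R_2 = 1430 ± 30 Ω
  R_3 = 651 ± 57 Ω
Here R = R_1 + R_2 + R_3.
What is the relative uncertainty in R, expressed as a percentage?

R is a linear combination, so absolute uncertainties add in quadrature:
  (δR_1)² = 196;  (δR_2)² = 900;  (δR_3)² = 3250
δR = √(4340) = 65.9 Ω
R = 2500 Ω, so δR/R = 65.9/2500 = 0.0264.

2.64%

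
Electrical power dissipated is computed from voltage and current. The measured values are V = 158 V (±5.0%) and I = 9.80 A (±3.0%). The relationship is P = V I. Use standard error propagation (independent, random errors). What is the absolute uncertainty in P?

90.3 W

Each factor contributes (exponent × relative error)² to (δP/P)²:
  (1·δV/V)² = (1×0.0500)² = 0.00250;  (1·δI/I)² = (1×0.0300)² = 0.000900
δP/P = √(0.00340) = 0.0583
P = 1550 W, so δP = 0.0583 × 1550 = 90.3 W.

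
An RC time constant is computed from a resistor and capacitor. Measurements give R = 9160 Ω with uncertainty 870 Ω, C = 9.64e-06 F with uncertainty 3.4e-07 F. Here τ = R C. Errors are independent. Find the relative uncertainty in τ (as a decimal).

Since τ is a product/quotient, work with relative uncertainties:
  (1·δR/R)² = (1×0.0950)² = 0.00902;  (1·δC/C)² = (1×0.0353)² = 0.00124
δτ/τ = √(0.0103) = 0.101

0.101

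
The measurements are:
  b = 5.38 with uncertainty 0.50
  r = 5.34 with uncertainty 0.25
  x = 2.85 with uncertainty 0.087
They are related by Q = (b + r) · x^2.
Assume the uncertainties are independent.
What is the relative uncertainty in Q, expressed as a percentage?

Let u = b + r = 10.7. δu = √(δb² + δr²) = √(0.250 + 0.0625) = 0.559, so δu/u = 0.0521.
Q is then a monomial in u, x:
δQ/Q = √((δu/u)² + (2·δx/x)²) = √(0.00272 + 0.00373) = 0.0803

8.03%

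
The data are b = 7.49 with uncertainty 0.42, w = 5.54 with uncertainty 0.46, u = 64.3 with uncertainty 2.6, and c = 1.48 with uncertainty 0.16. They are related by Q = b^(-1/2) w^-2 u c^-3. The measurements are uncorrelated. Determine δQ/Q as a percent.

Q is a product of powers, so relative uncertainties combine in quadrature:
  (−½·δb/b)² = (-0.5×0.0561)² = 0.000786;  (-2·δw/w)² = (-2×0.0830)² = 0.0276;  (1·δu/u)² = (1×0.0404)² = 0.00164;  (-3·δc/c)² = (-3×0.108)² = 0.105
δQ/Q = √(0.135) = 0.368

36.8%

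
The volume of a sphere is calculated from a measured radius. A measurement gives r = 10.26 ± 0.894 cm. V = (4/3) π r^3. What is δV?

Products/powers → add relative errors in quadrature, weighted by exponent:
  (3·δr/r)² = (3×0.0871)² = 0.0683
δV/V = √(0.0683) = 0.261
V = 4524 cm^3, so δV = 0.261 × 4524 = 1180 cm^3.

1180 cm^3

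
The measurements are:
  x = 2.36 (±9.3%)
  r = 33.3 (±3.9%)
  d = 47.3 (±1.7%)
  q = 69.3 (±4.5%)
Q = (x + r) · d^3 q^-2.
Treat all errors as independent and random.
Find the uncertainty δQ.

Let u = x + r = 35.7. δu = √(δx² + δr²) = √(0.0482 + 1.69) = 1.32, so δu/u = 0.0369.
Q is then a monomial in u, d, q:
δQ/Q = √((δu/u)² + (3·δd/d)² + (-2·δq/q)²) = √(0.00136 + 0.00260 + 0.00810) = 0.110
Q = 786, so δQ = 0.110 × 786 = 86.3.

86.3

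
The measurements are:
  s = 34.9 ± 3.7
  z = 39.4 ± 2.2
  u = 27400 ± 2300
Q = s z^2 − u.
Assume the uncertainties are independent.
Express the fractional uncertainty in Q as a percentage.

32.3%

Let p = s·z^2 = 54200. δp/p = √((1·δs/s)² + (2·δz/z)²) = √(0.0112 + 0.0125) = 0.154, so δp = 8340.
Q = p − u: δQ = √(δp² + δu²) = √(6.96e+07 + 5.29e+06) = 8650
Q = 26800, so δQ/Q = 8650/26800 = 0.323.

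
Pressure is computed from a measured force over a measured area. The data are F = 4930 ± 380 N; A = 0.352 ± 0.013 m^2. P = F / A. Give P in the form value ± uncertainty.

P is a product of powers, so relative uncertainties combine in quadrature:
  (1·δF/F)² = (1×0.0771)² = 0.00594;  (-1·δA/A)² = (-1×0.0369)² = 0.00136
δP/P = √(0.00731) = 0.0855
P = 14000 Pa, so δP = 0.0855 × 14000 = 1200 Pa.

14000 ± 1200 Pa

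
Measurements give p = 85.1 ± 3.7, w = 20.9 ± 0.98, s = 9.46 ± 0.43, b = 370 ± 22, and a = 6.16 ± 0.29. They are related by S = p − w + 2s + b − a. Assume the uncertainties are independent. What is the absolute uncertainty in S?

22.3

Each term contributes (cᵢ δxᵢ)² to (δS)²:
  (δp)² = 13.7;  (δw)² = 0.960;  (2·δs)² = 0.740;  (δb)² = 484;  (δa)² = 0.0841
δS = √(499) = 22.3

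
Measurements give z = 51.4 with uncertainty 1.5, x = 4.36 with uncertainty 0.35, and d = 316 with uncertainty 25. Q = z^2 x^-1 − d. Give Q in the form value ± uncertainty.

290 ± 65.1

Let p = z^2·x^-1 = 606. δp/p = √((2·δz/z)² + (-1·δx/x)²) = √(0.00341 + 0.00644) = 0.0993, so δp = 60.1.
Q = p − d: δQ = √(δp² + δd²) = √(3620 + 625) = 65.1
Q = 290.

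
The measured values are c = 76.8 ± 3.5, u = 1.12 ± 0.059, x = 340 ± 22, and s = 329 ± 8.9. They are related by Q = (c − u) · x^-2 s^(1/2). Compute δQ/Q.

Let w = c − u = 75.7. δw = √(δc² + δu²) = √(12.2 + 0.00348) = 3.50, so δw/w = 0.0463.
Q is then a monomial in w, x, s:
δQ/Q = √((δw/w)² + (-2·δx/x)² + (½·δs/s)²) = √(0.00214 + 0.0167 + 0.000183) = 0.138

0.138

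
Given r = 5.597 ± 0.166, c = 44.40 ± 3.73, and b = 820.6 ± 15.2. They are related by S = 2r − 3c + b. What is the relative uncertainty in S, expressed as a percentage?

Sums and differences: (δS)² = Σ (cᵢ δxᵢ)².
  (2·δr)² = 0.110;  (3·δc)² = 125;  (δb)² = 231
δS = √(356) = 18.9
S = 698.6, so δS/S = 18.9/698.6 = 0.0270.

2.70%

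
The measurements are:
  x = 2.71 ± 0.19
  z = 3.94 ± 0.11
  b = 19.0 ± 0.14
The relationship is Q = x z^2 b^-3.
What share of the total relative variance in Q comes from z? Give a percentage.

36.6%

(δQ/Q)² = (1·δx/x)² + (2·δz/z)² + (-3·δb/b)²
  x term: (1×0.0701)² = 0.00492
  z term: (2×0.0279)² = 0.00312
  b term: (-3×0.00737)² = 0.000489
Total = 0.00852. Share from z = 0.00312/0.00852 = 0.366.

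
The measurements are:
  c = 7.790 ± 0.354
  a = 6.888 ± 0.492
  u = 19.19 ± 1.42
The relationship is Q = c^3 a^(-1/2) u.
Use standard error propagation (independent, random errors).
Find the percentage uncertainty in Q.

15.9%

Since Q is a product/quotient, work with relative uncertainties:
  (3·δc/c)² = (3×0.0454)² = 0.0186;  (−½·δa/a)² = (-0.5×0.0714)² = 0.00128;  (1·δu/u)² = (1×0.0740)² = 0.00548
δQ/Q = √(0.0253) = 0.159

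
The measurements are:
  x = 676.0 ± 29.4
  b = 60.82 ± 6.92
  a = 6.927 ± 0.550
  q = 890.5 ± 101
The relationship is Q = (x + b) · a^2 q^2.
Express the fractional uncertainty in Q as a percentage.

28.0%

Let u = x + b = 736.8. δu = √(δx² + δb²) = √(864 + 47.9) = 30.2, so δu/u = 0.0410.
Q is then a monomial in u, a, q:
δQ/Q = √((δu/u)² + (2·δa/a)² + (2·δq/q)²) = √(0.00168 + 0.0252 + 0.0515) = 0.280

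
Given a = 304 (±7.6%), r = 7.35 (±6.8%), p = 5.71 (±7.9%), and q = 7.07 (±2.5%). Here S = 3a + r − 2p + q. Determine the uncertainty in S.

69.3

For a sum/difference, combine absolute errors in quadrature:
  (3·δa)² = 4800;  (δr)² = 0.250;  (2·δp)² = 0.814;  (δq)² = 0.0312
δS = √(4810) = 69.3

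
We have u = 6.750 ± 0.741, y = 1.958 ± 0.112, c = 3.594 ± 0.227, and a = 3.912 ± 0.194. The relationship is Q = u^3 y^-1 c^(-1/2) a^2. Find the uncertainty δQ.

444

Relative error in a monomial: (δQ/Q)² = Σ (nᵢ · δxᵢ/xᵢ)².
  (3·δu/u)² = (3×0.110)² = 0.108;  (-1·δy/y)² = (-1×0.0572)² = 0.00327;  (−½·δc/c)² = (-0.5×0.0632)² = 0.000997;  (2·δa/a)² = (2×0.0496)² = 0.00984
δQ/Q = √(0.123) = 0.350
Q = 1268, so δQ = 0.350 × 1268 = 444.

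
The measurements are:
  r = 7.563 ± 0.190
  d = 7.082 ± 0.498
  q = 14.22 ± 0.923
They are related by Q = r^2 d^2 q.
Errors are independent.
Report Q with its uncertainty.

40790 ± 6640

Each factor contributes (exponent × relative error)² to (δQ/Q)²:
  (2·δr/r)² = (2×0.0251)² = 0.00252;  (2·δd/d)² = (2×0.0703)² = 0.0198;  (1·δq/q)² = (1×0.0649)² = 0.00421
δQ/Q = √(0.0265) = 0.163
Q = 40790, so δQ = 0.163 × 40790 = 6640.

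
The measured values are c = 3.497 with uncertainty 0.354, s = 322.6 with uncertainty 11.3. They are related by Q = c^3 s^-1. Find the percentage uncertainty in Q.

Products/powers → add relative errors in quadrature, weighted by exponent:
  (3·δc/c)² = (3×0.101)² = 0.0922;  (-1·δs/s)² = (-1×0.0350)² = 0.00123
δQ/Q = √(0.0935) = 0.306

30.6%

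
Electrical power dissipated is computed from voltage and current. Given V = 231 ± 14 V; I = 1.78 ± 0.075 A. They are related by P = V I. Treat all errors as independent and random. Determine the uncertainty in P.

30.4 W

Each factor contributes (exponent × relative error)² to (δP/P)²:
  (1·δV/V)² = (1×0.0606)² = 0.00367;  (1·δI/I)² = (1×0.0421)² = 0.00178
δP/P = √(0.00545) = 0.0738
P = 411 W, so δP = 0.0738 × 411 = 30.4 W.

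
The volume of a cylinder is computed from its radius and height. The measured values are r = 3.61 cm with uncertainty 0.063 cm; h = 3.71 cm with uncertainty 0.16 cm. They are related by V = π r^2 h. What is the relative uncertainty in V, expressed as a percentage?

5.55%

Products/powers → add relative errors in quadrature, weighted by exponent:
  (2·δr/r)² = (2×0.0175)² = 0.00122;  (1·δh/h)² = (1×0.0431)² = 0.00186
δV/V = √(0.00308) = 0.0555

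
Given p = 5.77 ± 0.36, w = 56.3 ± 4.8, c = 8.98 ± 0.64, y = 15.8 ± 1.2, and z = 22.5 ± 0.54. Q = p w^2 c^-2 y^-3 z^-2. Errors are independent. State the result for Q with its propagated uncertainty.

Each factor contributes (exponent × relative error)² to (δQ/Q)²:
  (1·δp/p)² = (1×0.0624)² = 0.00389;  (2·δw/w)² = (2×0.0853)² = 0.0291;  (-2·δc/c)² = (-2×0.0713)² = 0.0203;  (-3·δy/y)² = (-3×0.0759)² = 0.0519;  (-2·δz/z)² = (-2×0.0240)² = 0.00230
δQ/Q = √(0.108) = 0.328
Q = 0.000114, so δQ = 0.328 × 0.000114 = 3.72e-05.

(1.14 ± 0.372) × 10^-4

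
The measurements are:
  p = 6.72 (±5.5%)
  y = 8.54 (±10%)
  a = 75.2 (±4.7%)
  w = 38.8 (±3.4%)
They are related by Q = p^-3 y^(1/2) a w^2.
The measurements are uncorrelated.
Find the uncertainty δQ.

Products/powers → add relative errors in quadrature, weighted by exponent:
  (-3·δp/p)² = (-3×0.0550)² = 0.0272;  (½·δy/y)² = (0.5×0.100)² = 0.00250;  (1·δa/a)² = (1×0.0470)² = 0.00221;  (2·δw/w)² = (2×0.0340)² = 0.00462
δQ/Q = √(0.0366) = 0.191
Q = 1090, so δQ = 0.191 × 1090 = 208.

208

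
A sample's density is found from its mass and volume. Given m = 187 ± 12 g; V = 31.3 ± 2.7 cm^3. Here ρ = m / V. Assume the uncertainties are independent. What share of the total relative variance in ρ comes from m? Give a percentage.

35.6%

(δρ/ρ)² = (1·δm/m)² + (-1·δV/V)²
  m term: (1×0.0642)² = 0.00412
  V term: (-1×0.0863)² = 0.00744
Total = 0.0116. Share from m = 0.00412/0.0116 = 0.356.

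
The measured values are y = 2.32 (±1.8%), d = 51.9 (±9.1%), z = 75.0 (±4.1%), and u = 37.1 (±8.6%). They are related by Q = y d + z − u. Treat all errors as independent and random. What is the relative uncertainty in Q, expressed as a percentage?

Let p = y·d = 120. δp/p = √((1·δy/y)² + (1·δd/d)²) = √(0.000324 + 0.00828) = 0.0928, so δp = 11.2.
Q = p + z − u: δQ = √(δp² + δz² + δu²) = √(125 + 9.46 + 10.2) = 12.0
Q = 158, so δQ/Q = 12.0/158 = 0.0759.

7.59%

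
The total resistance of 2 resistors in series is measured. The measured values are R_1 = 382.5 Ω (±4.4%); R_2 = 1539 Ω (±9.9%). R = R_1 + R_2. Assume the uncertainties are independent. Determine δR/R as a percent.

7.98%

For a sum/difference, combine absolute errors in quadrature:
  (δR_1)² = 283;  (δR_2)² = 23200
δR = √(23500) = 153 Ω
R = 1922 Ω, so δR/R = 153/1922 = 0.0798.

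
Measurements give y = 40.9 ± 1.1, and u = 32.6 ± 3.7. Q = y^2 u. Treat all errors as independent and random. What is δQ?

6850

Relative error in a monomial: (δQ/Q)² = Σ (nᵢ · δxᵢ/xᵢ)².
  (2·δy/y)² = (2×0.0269)² = 0.00289;  (1·δu/u)² = (1×0.113)² = 0.0129
δQ/Q = √(0.0158) = 0.126
Q = 54500, so δQ = 0.126 × 54500 = 6850.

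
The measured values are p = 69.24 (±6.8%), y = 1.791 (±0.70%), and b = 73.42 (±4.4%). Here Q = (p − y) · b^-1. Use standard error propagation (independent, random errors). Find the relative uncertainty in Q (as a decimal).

0.0825

Let u = p − y = 67.45. δu = √(δp² + δy²) = √(22.2 + 0.000157) = 4.71, so δu/u = 0.0698.
Q is then a monomial in u, b:
δQ/Q = √((δu/u)² + (-1·δb/b)²) = √(0.00487 + 0.00194) = 0.0825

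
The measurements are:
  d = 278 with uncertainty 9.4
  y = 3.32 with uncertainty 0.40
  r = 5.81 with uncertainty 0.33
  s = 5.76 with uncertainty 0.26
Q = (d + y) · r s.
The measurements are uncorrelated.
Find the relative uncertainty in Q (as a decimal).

0.0799

Let u = d + y = 281. δu = √(δd² + δy²) = √(88.4 + 0.160) = 9.41, so δu/u = 0.0334.
Q is then a monomial in u, r, s:
δQ/Q = √((δu/u)² + (1·δr/r)² + (1·δs/s)²) = √(0.00112 + 0.00323 + 0.00204) = 0.0799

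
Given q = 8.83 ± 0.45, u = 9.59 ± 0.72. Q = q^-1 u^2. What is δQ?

1.65

Relative error in a monomial: (δQ/Q)² = Σ (nᵢ · δxᵢ/xᵢ)².
  (-1·δq/q)² = (-1×0.0510)² = 0.00260;  (2·δu/u)² = (2×0.0751)² = 0.0225
δQ/Q = √(0.0251) = 0.159
Q = 10.4, so δQ = 0.159 × 10.4 = 1.65.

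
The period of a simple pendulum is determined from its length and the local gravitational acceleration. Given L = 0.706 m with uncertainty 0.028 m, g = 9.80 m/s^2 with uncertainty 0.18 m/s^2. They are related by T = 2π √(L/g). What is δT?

0.0369 s

For a monomial T ∝ L^(1/2), g^(-1/2), fractional errors add in quadrature:
  (½·δL/L)² = (0.5×0.0397)² = 0.000393;  (−½·δg/g)² = (-0.5×0.0184)² = 8.43e-05
δT/T = √(0.000478) = 0.0219
T = 1.69 s, so δT = 0.0219 × 1.69 = 0.0369 s.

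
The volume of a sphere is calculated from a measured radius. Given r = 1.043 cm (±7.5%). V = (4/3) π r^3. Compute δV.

Each factor contributes (exponent × relative error)² to (δV/V)²:
  (3·δr/r)² = (3×0.0750)² = 0.0506
δV/V = √(0.0506) = 0.225
V = 4.753 cm^3, so δV = 0.225 × 4.753 = 1.07 cm^3.

1.07 cm^3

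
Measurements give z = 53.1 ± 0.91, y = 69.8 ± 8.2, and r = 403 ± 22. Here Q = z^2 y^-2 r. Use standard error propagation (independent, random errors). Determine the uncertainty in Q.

Each factor contributes (exponent × relative error)² to (δQ/Q)²:
  (2·δz/z)² = (2×0.0171)² = 0.00117;  (-2·δy/y)² = (-2×0.117)² = 0.0552;  (1·δr/r)² = (1×0.0546)² = 0.00298
δQ/Q = √(0.0594) = 0.244
Q = 233, so δQ = 0.244 × 233 = 56.8.

56.8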